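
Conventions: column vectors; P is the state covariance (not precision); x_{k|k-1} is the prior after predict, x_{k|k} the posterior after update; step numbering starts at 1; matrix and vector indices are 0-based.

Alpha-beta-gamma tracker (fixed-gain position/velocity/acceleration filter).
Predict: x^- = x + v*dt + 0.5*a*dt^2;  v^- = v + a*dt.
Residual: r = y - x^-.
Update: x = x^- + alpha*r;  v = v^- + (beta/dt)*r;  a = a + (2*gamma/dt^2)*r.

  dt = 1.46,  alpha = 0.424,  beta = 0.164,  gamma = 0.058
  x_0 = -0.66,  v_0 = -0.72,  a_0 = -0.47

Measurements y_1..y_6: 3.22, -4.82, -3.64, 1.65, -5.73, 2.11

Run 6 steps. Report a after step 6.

step 1: x_pred=-2.2121  r=5.4321  x^+=0.0911  v^+=-0.7960  a^+=-0.1744
step 2: x_pred=-1.2570  r=-3.5630  x^+=-2.7677  v^+=-1.4509  a^+=-0.3683
step 3: x_pred=-5.2785  r=1.6385  x^+=-4.5837  v^+=-1.8045  a^+=-0.2791
step 4: x_pred=-7.5158  r=9.1658  x^+=-3.6295  v^+=-1.1824  a^+=0.2197
step 5: x_pred=-5.1217  r=-0.6083  x^+=-5.3796  v^+=-0.9300  a^+=0.1866
step 6: x_pred=-6.5387  r=8.6487  x^+=-2.8716  v^+=0.3138  a^+=0.6572

a_post = 0.6572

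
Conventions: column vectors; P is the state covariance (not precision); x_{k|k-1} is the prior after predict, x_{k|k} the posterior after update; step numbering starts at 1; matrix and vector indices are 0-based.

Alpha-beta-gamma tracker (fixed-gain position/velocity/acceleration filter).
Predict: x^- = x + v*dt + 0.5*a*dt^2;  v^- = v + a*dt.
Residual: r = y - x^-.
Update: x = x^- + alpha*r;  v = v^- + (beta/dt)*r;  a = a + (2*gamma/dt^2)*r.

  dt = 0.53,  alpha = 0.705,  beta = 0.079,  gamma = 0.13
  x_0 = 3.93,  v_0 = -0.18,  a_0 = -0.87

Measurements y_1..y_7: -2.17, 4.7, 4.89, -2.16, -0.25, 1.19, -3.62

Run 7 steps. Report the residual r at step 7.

step 1: x_pred=3.7124  r=-5.8824  x^+=-0.4347  v^+=-1.5179  a^+=-6.3147
step 2: x_pred=-2.1261  r=6.8261  x^+=2.6863  v^+=-3.8472  a^+=0.0035
step 3: x_pred=0.6477  r=4.2423  x^+=3.6385  v^+=-3.2131  a^+=3.9301
step 4: x_pred=2.4876  r=-4.6476  x^+=-0.7890  v^+=-1.8229  a^+=-0.3717
step 5: x_pred=-1.8073  r=1.5573  x^+=-0.7094  v^+=-1.7878  a^+=1.0697
step 6: x_pred=-1.5067  r=2.6967  x^+=0.3945  v^+=-0.8189  a^+=3.5658
step 7: x_pred=0.4613  r=-4.0813  x^+=-2.4160  v^+=0.4626  a^+=-0.2119

resid = -4.0813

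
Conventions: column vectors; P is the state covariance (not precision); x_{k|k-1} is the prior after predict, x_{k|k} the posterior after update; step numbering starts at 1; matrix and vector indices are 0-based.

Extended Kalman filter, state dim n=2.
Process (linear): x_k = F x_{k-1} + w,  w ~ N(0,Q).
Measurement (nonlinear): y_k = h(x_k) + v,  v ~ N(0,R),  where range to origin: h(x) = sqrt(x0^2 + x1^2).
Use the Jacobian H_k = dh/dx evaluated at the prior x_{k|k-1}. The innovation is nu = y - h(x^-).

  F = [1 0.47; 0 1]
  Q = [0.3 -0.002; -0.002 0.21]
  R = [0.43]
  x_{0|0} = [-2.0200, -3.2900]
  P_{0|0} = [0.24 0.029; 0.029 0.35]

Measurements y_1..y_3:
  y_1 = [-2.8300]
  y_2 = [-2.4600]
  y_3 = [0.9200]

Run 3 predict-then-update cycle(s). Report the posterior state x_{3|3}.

x_post = [-1.1030, 0.1001]

step 1: x^-=[-3.5663, -3.2900]  P^-=[0.6446 0.1915; 0.1915 0.5600]  H_jac=[-0.7350 -0.6781]  S=[1.2266]  K=[-0.4921; -0.4243]  nu=[-7.6821]  x^+=[0.2142, -0.0303]  P^+=[0.3475 -0.0646; -0.0646 0.3392]
step 2: x^-=[0.1999, -0.0303]  P^-=[0.6617 0.0928; 0.0928 0.5492]  H_jac=[0.9887 -0.1497]  S=[1.0617]  K=[0.6031; 0.0089]  nu=[-2.6622]  x^+=[-1.4057, -0.0541]  P^+=[0.2755 0.0870; 0.0870 0.5491]
step 3: x^-=[-1.4311, -0.0541]  P^-=[0.7786 0.3431; 0.3431 0.7591]  H_jac=[-0.9993 -0.0378]  S=[1.2345]  K=[-0.6408; -0.3010]  nu=[-0.5122]  x^+=[-1.1030, 0.1001]  P^+=[0.2718 0.1050; 0.1050 0.6473]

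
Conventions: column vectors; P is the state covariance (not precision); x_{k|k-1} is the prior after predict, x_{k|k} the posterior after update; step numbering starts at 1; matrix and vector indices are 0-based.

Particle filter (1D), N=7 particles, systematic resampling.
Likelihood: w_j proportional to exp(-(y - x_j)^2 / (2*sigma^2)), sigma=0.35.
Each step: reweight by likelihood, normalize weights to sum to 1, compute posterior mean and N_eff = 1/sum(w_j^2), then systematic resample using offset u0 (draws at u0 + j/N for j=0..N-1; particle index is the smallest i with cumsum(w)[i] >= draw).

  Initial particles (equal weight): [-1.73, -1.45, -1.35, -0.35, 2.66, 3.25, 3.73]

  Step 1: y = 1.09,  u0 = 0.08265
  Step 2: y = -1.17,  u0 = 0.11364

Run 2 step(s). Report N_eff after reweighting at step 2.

step 1: w=[0.0000, 0.0000, 0.0000, 0.8316, 0.1684, 0.0000, 0.0000]  mean=0.1569  Neff=1.3891  idx=[3, 3, 3, 3, 3, 3, 4]
step 2: w=[0.1667, 0.1667, 0.1667, 0.1667, 0.1667, 0.1667, 0.0000]  mean=-0.3500  Neff=6.0000  idx=[0, 1, 2, 3, 4, 4, 5]

N_eff = 6.0000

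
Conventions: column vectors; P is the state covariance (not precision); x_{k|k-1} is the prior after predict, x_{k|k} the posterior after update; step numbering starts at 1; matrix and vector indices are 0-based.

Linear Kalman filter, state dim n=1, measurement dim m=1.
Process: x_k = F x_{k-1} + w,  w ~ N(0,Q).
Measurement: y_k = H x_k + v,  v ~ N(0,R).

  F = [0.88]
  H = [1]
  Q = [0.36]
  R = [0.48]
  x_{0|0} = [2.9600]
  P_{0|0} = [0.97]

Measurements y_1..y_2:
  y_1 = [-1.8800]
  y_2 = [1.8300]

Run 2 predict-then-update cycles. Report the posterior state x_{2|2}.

x_post = [0.8287]

step 1: x^-=[2.6048]  P^-=[1.1112]  S=[1.5912]  K=[0.6983]  nu=[-4.4848]  x^+=[-0.5271]  P^+=[0.3352]
step 2: x^-=[-0.4638]  P^-=[0.6196]  S=[1.0996]  K=[0.5635]  nu=[2.2938]  x^+=[0.8287]  P^+=[0.2705]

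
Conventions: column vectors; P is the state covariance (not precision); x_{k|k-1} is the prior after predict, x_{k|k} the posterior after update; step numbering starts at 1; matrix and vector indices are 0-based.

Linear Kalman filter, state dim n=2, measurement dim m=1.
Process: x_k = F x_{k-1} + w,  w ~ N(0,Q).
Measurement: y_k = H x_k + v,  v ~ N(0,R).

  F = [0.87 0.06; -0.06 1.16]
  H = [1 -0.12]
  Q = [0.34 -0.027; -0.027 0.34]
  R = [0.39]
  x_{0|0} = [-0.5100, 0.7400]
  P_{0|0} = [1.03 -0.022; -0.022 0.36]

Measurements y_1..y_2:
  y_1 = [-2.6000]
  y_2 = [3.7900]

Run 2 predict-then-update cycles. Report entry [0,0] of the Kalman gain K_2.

step 1: x^-=[-0.3993, 0.8890]  P^-=[1.1186 -0.0778; -0.0778 0.8312]  S=[1.5393]  K=[0.7328; -0.1154]  nu=[-2.0940]  x^+=[-1.9338, 1.1306]  P^+=[0.2921 0.0523; 0.0523 0.8107]
step 2: x^-=[-1.6145, 1.4275]  P^-=[0.5694 0.0668; 0.0668 1.4247]  S=[0.9639]  K=[0.5824; -0.1081]  nu=[5.5758]  x^+=[1.6330, 0.8248]  P^+=[0.2424 0.1275; 0.1275 1.4134]

K[0,0] = 0.5824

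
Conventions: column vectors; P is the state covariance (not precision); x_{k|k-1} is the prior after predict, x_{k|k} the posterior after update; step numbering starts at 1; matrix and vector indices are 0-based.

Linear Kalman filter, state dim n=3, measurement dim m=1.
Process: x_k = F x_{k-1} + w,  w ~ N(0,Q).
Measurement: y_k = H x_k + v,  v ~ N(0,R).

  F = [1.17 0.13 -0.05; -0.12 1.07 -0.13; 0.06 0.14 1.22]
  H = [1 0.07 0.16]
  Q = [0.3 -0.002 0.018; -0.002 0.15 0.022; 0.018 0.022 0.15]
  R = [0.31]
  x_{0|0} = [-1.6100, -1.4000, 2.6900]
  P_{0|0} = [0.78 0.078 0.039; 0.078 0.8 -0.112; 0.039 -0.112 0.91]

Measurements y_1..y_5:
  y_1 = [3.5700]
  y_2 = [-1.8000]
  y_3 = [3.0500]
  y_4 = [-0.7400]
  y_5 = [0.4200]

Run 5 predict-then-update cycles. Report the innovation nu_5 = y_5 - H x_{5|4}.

step 1: x^-=[-2.2002, -1.6545, 2.9892]  P^-=[1.4042 0.1043 0.0838; 0.1043 1.1049 -0.1546; 0.0838 -0.1546 1.4917]  S=[1.7957]  K=[0.7935; 0.0874; 0.1735]  nu=[5.4077]  x^+=[2.0908, -1.1820, 3.9276]  P^+=[0.2736 -0.0202 -0.1635; -0.0202 1.0912 -0.1818; -0.1635 -0.1818 1.4376]
step 2: x^-=[2.0961, -2.0262, 4.7517]  P^-=[0.7118 0.1324 -0.2945; 0.1324 1.4782 -0.2543; -0.2945 -0.2543 2.2257]  S=[1.0047]  K=[0.6709; 0.1943; 0.0436]  nu=[-4.5146]  x^+=[-0.9325, -2.9034, 4.5550]  P^+=[0.2597 0.0015 -0.3239; 0.0015 1.4402 -0.2628; -0.3239 -0.2628 2.2238]
step 3: x^-=[-1.6963, -3.5869, 5.0946]  P^-=[0.7272 0.2440 -0.5742; 0.2440 1.9029 -0.4051; -0.5742 -0.4051 3.3519]  S=[0.9736]  K=[0.6700; 0.3208; -0.0680]  nu=[4.1822]  x^+=[1.1059, -2.2452, 4.8102]  P^+=[0.2901 0.0347 -0.5298; 0.0347 1.8027 -0.3838; -0.5298 -0.3838 3.3474]
step 4: x^-=[0.7616, -3.1604, 5.6205]  P^-=[0.8134 0.3771 -0.9399; 0.3771 2.3560 -0.6517; -0.9399 -0.6517 4.9606]  S=[0.9994]  K=[0.6899; 0.4380; -0.1920]  nu=[-2.1796]  x^+=[-0.7421, -4.1151, 6.0389]  P^+=[0.3378 0.0751 -0.8076; 0.0751 2.1642 -0.5677; -0.8076 -0.5677 4.9238]
step 5: x^-=[-1.7051, -5.0991, 6.7468]  P^-=[0.9360 0.5344 -1.4427; 0.5344 2.8294 -1.0397; -1.4427 -1.0397 7.2113]  S=[1.0344]  K=[0.7179; 0.5473; -0.3497]  nu=[1.4026]  x^+=[-0.6982, -4.3315, 6.2563]  P^+=[0.4029 0.1280 -1.1831; 0.1280 2.5195 -0.8418; -1.1831 -0.8418 7.0848]

innov = [1.4026]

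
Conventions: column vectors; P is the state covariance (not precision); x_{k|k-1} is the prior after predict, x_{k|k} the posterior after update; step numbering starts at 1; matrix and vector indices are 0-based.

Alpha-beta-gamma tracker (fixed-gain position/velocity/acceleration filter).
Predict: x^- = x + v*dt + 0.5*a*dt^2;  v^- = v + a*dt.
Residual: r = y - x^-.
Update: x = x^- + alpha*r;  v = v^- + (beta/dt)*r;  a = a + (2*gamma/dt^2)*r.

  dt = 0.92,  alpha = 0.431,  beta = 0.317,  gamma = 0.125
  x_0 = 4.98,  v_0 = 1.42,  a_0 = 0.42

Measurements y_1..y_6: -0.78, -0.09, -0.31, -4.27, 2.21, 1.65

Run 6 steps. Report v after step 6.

step 1: x_pred=6.4641  r=-7.2441  x^+=3.3419  v^+=-0.6897  a^+=-1.7197
step 2: x_pred=1.9796  r=-2.0696  x^+=1.0876  v^+=-2.9849  a^+=-2.3310
step 3: x_pred=-2.6450  r=2.3350  x^+=-1.6386  v^+=-4.3249  a^+=-1.6413
step 4: x_pred=-6.3121  r=2.0421  x^+=-5.4320  v^+=-5.1313  a^+=-1.0381
step 5: x_pred=-10.5921  r=12.8021  x^+=-5.0744  v^+=-1.6752  a^+=2.7432
step 6: x_pred=-5.4546  r=7.1046  x^+=-2.3925  v^+=3.2965  a^+=4.8417

v_post = 3.2965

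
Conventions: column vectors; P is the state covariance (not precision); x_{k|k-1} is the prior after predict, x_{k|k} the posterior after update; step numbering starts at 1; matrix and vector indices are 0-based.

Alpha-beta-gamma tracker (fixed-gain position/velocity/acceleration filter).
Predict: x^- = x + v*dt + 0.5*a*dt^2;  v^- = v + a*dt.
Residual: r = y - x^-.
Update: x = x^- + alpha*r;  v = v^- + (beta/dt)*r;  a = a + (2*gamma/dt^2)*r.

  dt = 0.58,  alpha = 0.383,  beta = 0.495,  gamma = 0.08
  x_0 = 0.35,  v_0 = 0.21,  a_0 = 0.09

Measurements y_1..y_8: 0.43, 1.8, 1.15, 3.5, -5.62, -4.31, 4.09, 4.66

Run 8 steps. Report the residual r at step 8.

step 1: x_pred=0.4869  r=-0.0569  x^+=0.4651  v^+=0.2136  a^+=0.0629
step 2: x_pred=0.5996  r=1.2004  x^+=1.0594  v^+=1.2746  a^+=0.6339
step 3: x_pred=1.9052  r=-0.7552  x^+=1.6160  v^+=0.9977  a^+=0.2747
step 4: x_pred=2.2408  r=1.2592  x^+=2.7231  v^+=2.2316  a^+=0.8736
step 5: x_pred=4.1644  r=-9.7844  x^+=0.4169  v^+=-5.6122  a^+=-3.7801
step 6: x_pred=-3.4739  r=-0.8361  x^+=-3.7941  v^+=-8.5182  a^+=-4.1778
step 7: x_pred=-9.4374  r=13.5274  x^+=-4.2564  v^+=0.6036  a^+=2.2562
step 8: x_pred=-3.5268  r=8.1868  x^+=-0.3913  v^+=8.8992  a^+=6.1500

resid = 8.1868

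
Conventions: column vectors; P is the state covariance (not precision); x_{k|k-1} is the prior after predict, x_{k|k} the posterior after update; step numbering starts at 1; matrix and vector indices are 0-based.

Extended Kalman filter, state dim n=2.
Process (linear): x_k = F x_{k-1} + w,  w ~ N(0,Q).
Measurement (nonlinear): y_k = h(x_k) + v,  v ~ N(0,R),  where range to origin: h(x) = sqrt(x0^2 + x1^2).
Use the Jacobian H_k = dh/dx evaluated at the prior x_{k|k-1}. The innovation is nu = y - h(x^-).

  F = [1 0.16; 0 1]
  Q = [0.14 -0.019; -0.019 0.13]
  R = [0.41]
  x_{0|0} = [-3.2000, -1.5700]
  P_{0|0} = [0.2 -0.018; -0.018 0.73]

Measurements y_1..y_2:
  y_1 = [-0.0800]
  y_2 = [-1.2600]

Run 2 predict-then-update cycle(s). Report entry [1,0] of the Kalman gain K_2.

step 1: x^-=[-3.4512, -1.5700]  P^-=[0.3529 0.0798; 0.0798 0.8600]  H_jac=[-0.9102 -0.4141]  S=[0.9100]  K=[-0.3893; -0.4711]  nu=[-3.8715]  x^+=[-1.9439, 0.2540]  P^+=[0.2150 -0.0871; -0.0871 0.6580]
step 2: x^-=[-1.9033, 0.2540]  P^-=[0.3440 -0.0008; -0.0008 0.7880]  H_jac=[-0.9912 0.1323]  S=[0.7620]  K=[-0.4476; 0.1379]  nu=[-3.1802]  x^+=[-0.4799, -0.1845]  P^+=[0.1913 0.0462; 0.0462 0.7735]

K[1,0] = 0.1379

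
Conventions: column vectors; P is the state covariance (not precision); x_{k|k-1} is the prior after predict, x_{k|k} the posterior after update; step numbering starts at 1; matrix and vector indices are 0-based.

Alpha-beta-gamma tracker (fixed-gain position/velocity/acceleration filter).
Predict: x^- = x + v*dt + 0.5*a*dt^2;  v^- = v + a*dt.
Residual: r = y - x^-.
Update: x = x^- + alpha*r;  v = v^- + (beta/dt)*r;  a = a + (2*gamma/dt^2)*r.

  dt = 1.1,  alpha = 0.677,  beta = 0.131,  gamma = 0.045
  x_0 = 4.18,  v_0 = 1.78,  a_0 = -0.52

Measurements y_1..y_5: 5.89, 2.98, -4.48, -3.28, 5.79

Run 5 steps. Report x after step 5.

x_post = 1.3548

step 1: x_pred=5.8234  r=0.0666  x^+=5.8685  v^+=1.2159  a^+=-0.5150
step 2: x_pred=6.8944  r=-3.9144  x^+=4.2444  v^+=0.1832  a^+=-0.8062
step 3: x_pred=3.9581  r=-8.4381  x^+=-1.7545  v^+=-1.7085  a^+=-1.4338
step 4: x_pred=-4.5013  r=1.2213  x^+=-3.6745  v^+=-3.1403  a^+=-1.3430
step 5: x_pred=-7.9413  r=13.7313  x^+=1.3548  v^+=-2.9823  a^+=-0.3217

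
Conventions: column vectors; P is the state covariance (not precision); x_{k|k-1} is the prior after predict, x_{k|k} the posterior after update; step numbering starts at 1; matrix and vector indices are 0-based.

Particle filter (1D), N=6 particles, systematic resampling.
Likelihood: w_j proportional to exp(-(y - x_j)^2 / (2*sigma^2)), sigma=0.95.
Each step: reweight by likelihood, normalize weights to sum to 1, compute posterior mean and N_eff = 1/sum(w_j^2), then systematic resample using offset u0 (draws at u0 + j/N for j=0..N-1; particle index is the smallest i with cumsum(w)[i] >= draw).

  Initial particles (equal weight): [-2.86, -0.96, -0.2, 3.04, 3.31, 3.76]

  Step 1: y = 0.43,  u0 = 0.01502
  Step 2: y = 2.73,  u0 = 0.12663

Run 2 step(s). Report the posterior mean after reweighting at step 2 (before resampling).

post_mean = -0.2227

step 1: w=[0.0021, 0.2898, 0.6784, 0.0194, 0.0085, 0.0018]  mean=-0.3258  Neff=1.8362  idx=[1, 1, 2, 2, 2, 2]
step 2: w=[0.0149, 0.0149, 0.2425, 0.2425, 0.2425, 0.2425]  mean=-0.2227  Neff=4.2421  idx=[2, 3, 3, 4, 5, 5]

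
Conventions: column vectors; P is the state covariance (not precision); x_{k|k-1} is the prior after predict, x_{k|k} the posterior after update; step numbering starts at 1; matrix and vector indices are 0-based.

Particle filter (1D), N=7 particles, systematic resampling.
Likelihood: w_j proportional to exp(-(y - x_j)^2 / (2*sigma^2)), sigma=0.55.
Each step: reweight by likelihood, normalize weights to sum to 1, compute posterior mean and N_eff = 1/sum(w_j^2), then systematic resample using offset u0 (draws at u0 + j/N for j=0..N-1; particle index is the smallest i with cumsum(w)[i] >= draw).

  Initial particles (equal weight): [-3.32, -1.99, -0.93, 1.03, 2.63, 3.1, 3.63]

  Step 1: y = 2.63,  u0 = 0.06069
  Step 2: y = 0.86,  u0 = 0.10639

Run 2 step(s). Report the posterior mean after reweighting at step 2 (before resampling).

post_mean = 2.6403

step 1: w=[0.0000, 0.0000, 0.0000, 0.0076, 0.5263, 0.3653, 0.1008]  mean=2.8902  Neff=2.3774  idx=[4, 4, 4, 4, 5, 5, 6]
step 2: w=[0.2445, 0.2445, 0.2445, 0.2445, 0.0109, 0.0109, 0.0001]  mean=2.6403  Neff=4.1765  idx=[0, 1, 1, 2, 2, 3, 3]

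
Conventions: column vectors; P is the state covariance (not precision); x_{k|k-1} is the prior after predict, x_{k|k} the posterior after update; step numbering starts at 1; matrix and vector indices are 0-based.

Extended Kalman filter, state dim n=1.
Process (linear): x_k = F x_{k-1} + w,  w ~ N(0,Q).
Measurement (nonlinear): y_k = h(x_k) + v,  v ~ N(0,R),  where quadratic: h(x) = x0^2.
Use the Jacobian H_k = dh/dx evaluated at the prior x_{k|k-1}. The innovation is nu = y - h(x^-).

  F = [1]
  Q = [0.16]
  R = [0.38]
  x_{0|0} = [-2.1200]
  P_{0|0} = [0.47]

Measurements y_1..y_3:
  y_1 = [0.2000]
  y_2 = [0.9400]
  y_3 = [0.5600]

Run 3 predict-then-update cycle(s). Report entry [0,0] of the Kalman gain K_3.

step 1: x^-=[-2.1200]  P^-=[0.6300]  H_jac=[-4.2400]  S=[11.7059]  K=[-0.2282]  nu=[-4.2944]  x^+=[-1.1400]  P^+=[0.0205]
step 2: x^-=[-1.1400]  P^-=[0.1805]  H_jac=[-2.2801]  S=[1.3181]  K=[-0.3121]  nu=[-0.3597]  x^+=[-1.0278]  P^+=[0.0520]
step 3: x^-=[-1.0278]  P^-=[0.2120]  H_jac=[-2.0555]  S=[1.2758]  K=[-0.3416]  nu=[-0.4963]  x^+=[-0.8582]  P^+=[0.0631]

K[0,0] = -0.3416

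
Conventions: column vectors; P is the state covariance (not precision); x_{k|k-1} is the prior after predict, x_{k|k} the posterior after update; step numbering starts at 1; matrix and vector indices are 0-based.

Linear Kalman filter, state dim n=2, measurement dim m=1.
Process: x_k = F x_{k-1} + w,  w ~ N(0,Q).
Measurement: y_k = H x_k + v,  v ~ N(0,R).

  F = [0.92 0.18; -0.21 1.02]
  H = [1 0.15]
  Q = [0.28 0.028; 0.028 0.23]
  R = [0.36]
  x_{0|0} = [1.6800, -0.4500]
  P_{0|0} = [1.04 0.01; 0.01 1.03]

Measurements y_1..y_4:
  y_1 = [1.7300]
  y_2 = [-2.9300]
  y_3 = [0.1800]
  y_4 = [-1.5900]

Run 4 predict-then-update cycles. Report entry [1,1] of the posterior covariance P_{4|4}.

P_post[1,1] = 1.7197

step 1: x^-=[1.4646, -0.8118]  P^-=[1.1969 0.0252; 0.0252 1.3432]  S=[1.5947]  K=[0.7529; 0.1421]  nu=[0.3872]  x^+=[1.7561, -0.7568]  P^+=[0.2929 -0.1455; -0.1455 1.3110]
step 2: x^-=[1.4794, -1.1407]  P^-=[0.5222 0.0811; 0.0811 1.6692]  S=[0.9441]  K=[0.5660; 0.3511]  nu=[-4.2383]  x^+=[-0.9195, -2.6288]  P^+=[0.2197 -0.1065; -0.1065 1.5528]
step 3: x^-=[-1.3191, -2.4883]  P^-=[0.4810 0.1747; 0.1747 1.9009]  S=[0.9362]  K=[0.5418; 0.4912]  nu=[1.8724]  x^+=[-0.3047, -1.5686]  P^+=[0.2062 -0.0744; -0.0744 1.6750]
step 4: x^-=[-0.5627, -1.5360]  P^-=[0.4842 0.2287; 0.2287 2.0136]  S=[0.9581]  K=[0.5411; 0.5539]  nu=[-0.7969]  x^+=[-0.9939, -1.9775]  P^+=[0.2036 -0.0585; -0.0585 1.7197]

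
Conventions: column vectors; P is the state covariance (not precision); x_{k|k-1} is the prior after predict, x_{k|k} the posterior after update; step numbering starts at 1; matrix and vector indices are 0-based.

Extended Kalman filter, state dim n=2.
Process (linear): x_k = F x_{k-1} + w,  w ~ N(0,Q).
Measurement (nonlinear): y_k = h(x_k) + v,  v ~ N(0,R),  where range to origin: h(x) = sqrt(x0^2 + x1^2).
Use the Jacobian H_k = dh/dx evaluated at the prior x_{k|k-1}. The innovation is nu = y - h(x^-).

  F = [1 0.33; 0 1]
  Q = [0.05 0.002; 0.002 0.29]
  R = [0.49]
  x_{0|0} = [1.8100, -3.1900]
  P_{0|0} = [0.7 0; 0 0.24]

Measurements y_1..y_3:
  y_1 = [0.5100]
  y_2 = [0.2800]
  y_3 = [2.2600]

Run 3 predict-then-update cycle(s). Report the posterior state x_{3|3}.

step 1: x^-=[0.7573, -3.1900]  P^-=[0.7761 0.0812; 0.0812 0.5300]  H_jac=[0.2310 -0.9730]  S=[0.9966]  K=[0.1006; -0.4986]  nu=[-2.7687]  x^+=[0.4788, -1.8096]  P^+=[0.7660 0.1312; 0.1312 0.2822]
step 2: x^-=[-0.1184, -1.8096]  P^-=[0.9334 0.2263; 0.2263 0.5722]  H_jac=[-0.0653 -0.9979]  S=[1.0933]  K=[-0.2623; -0.5358]  nu=[-1.5334]  x^+=[0.2839, -0.9879]  P^+=[0.8581 0.0727; 0.0727 0.2584]
step 3: x^-=[-0.0422, -0.9879]  P^-=[0.9842 0.1599; 0.1599 0.5484]  H_jac=[-0.0426 -0.9991]  S=[1.0528]  K=[-0.1916; -0.5269]  nu=[1.2712]  x^+=[-0.2858, -1.6577]  P^+=[0.9456 0.0536; 0.0536 0.2561]

x_post = [-0.2858, -1.6577]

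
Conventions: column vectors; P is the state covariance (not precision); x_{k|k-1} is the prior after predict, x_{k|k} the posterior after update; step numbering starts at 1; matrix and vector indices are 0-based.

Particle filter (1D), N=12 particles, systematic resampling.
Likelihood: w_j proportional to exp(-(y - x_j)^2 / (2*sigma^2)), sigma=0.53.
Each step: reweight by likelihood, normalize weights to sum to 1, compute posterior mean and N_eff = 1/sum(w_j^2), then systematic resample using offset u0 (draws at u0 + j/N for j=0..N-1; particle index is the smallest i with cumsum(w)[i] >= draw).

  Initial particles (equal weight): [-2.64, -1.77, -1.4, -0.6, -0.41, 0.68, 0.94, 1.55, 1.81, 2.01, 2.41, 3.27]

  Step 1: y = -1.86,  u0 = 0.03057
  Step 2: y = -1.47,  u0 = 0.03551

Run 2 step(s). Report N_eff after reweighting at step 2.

step 1: w=[0.1617, 0.4709, 0.3278, 0.0283, 0.0113, 0.0000, 0.0000, 0.0000, 0.0000, 0.0000, 0.0000, 0.0000]  mean=-1.7409  Neff=2.8072  idx=[0, 0, 1, 1, 1, 1, 1, 1, 2, 2, 2, 2]
step 2: w=[0.0095, 0.0095, 0.0921, 0.0921, 0.0921, 0.0921, 0.0921, 0.0921, 0.1071, 0.1071, 0.1071, 0.1071]  mean=-1.6279  Neff=10.3116  idx=[2, 3, 3, 4, 5, 6, 7, 8, 9, 9, 10, 11]

N_eff = 10.3116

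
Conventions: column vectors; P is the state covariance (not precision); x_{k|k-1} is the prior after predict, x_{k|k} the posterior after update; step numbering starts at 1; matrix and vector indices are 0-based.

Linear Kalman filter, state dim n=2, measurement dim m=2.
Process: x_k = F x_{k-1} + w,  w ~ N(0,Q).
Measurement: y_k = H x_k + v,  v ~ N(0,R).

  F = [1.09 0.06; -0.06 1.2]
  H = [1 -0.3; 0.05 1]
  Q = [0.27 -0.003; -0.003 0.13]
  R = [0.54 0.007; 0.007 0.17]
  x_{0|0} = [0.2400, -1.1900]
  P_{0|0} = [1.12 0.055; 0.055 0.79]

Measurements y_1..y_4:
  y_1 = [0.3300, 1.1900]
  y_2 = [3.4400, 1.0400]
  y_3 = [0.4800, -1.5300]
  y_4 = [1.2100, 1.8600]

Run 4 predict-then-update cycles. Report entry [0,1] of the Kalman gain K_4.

step 1: x^-=[0.1902, -1.4424]  P^-=[1.6107 0.0524; 0.0524 1.2637]  S=[2.2330 -0.2400; -0.2400 1.4430]  K=[0.7374 0.2147; -0.0530 0.8688]  nu=[-0.2929, 2.6229]  x^+=[0.5375, 0.8518]  P^+=[0.4061 0.0214; 0.0214 0.1463]
step 2: x^-=[0.6369, 0.9899]  P^-=[0.7558 0.0088; 0.0088 0.3390]  S=[1.3210 -0.0482; -0.0482 0.5118]  K=[0.5754 0.1453; -0.0463 0.6589]  nu=[3.1000, 0.0182]  x^+=[2.4234, 0.8586]  P^+=[0.3156 0.0129; 0.0129 0.1110]
step 3: x^-=[2.6931, 0.8849]  P^-=[0.6471 0.0012; 0.0012 0.2892]  S=[1.2124 -0.0462; -0.0462 0.4609]  K=[0.5383 0.1268; -0.0468 0.6228]  nu=[-1.9476, -2.5495]  x^+=[1.3214, -0.6119]  P^+=[0.2947 0.0106; 0.0106 0.1050]
step 4: x^-=[1.4036, -0.8136]  P^-=[0.6219 -0.0009; -0.0009 0.2808]  S=[1.1877 -0.0470; -0.0470 0.4522]  K=[0.5287 0.1217; -0.0473 0.6158]  nu=[-0.4377, 2.6034]  x^+=[1.4892, 0.8104]  P^+=[0.2893 0.0099; 0.0099 0.1039]

K[0,1] = 0.1217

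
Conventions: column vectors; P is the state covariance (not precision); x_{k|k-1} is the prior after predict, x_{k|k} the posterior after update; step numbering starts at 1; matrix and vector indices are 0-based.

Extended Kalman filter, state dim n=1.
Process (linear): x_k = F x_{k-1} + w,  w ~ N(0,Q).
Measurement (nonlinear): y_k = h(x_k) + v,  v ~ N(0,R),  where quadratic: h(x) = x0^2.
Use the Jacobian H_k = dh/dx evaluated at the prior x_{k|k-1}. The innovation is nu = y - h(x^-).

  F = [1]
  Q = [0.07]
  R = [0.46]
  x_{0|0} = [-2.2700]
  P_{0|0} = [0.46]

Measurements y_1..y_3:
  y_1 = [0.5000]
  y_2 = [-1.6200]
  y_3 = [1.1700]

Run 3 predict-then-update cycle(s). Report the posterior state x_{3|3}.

x_post = [-0.7389]

step 1: x^-=[-2.2700]  P^-=[0.5300]  H_jac=[-4.5400]  S=[11.3841]  K=[-0.2114]  nu=[-4.6529]  x^+=[-1.2865]  P^+=[0.0214]
step 2: x^-=[-1.2865]  P^-=[0.0914]  H_jac=[-2.5731]  S=[1.0652]  K=[-0.2208]  nu=[-3.2752]  x^+=[-0.5633]  P^+=[0.0395]
step 3: x^-=[-0.5633]  P^-=[0.1095]  H_jac=[-1.1267]  S=[0.5990]  K=[-0.2059]  nu=[0.8527]  x^+=[-0.7389]  P^+=[0.0841]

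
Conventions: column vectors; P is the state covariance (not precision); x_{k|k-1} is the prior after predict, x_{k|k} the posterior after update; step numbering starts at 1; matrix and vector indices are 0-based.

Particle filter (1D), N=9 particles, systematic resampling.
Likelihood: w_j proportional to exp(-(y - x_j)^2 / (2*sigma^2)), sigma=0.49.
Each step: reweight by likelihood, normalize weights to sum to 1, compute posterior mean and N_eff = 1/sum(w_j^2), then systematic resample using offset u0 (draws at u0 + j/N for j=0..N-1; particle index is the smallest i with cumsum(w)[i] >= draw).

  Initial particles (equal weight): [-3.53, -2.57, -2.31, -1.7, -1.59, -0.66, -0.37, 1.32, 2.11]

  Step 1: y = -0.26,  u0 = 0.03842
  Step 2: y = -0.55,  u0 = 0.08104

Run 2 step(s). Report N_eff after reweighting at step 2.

N_eff = 8.9960

step 1: w=[0.0000, 0.0000, 0.0001, 0.0077, 0.0145, 0.4128, 0.5617, 0.0032, 0.0000]  mean=-0.5124  Neff=2.0566  idx=[5, 5, 5, 5, 6, 6, 6, 6, 6]
step 2: w=[0.1137, 0.1137, 0.1137, 0.1137, 0.1090, 0.1090, 0.1090, 0.1090, 0.1090]  mean=-0.5019  Neff=8.9960  idx=[0, 1, 2, 3, 4, 5, 6, 7, 8]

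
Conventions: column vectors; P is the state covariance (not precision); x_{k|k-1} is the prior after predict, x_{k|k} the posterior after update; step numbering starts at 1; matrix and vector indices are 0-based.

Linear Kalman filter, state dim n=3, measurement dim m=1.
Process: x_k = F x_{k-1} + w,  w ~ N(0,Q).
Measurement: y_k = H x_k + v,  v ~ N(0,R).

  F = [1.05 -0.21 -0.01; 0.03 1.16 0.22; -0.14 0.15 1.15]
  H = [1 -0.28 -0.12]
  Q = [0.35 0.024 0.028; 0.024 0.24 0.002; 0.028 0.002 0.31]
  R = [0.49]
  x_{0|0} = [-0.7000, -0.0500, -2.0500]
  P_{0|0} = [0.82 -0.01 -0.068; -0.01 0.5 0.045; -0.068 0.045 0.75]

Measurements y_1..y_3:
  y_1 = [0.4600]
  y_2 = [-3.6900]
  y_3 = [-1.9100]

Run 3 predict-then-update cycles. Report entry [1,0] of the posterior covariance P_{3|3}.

P_post[1,0] = 0.4450

step 1: x^-=[-0.7040, -0.5300, -2.2670]  P^-=[1.2822 -0.1040 -0.2119; -0.1040 0.9712 0.3381; -0.2119 0.3381 1.3670]  S=[1.9999]  K=[0.6684; -0.2083; -0.2353]  nu=[0.7436]  x^+=[-0.2070, -0.6849, -2.4420]  P^+=[0.3887 0.1744 0.1027; 0.1744 0.8845 0.2401; 0.1027 0.2401 1.2563]
step 2: x^-=[-0.0491, -1.3379, -2.8820]  P^-=[0.7396 0.0392 0.0269; 0.0392 1.6273 0.7732; 0.0269 0.7732 2.0414]  S=[1.4101]  K=[0.5144; -0.3612; -0.3082]  nu=[-4.3614]  x^+=[-2.2926, 0.2372, -1.5381]  P^+=[0.3664 0.3011 0.2505; 0.3011 1.4434 0.6162; 0.2505 0.6162 1.9075]
step 3: x^-=[-2.4417, -0.1320, -1.4122]  P^-=[0.6824 0.0668 0.1160; 0.0668 2.6137 1.5300; 0.1160 1.5300 2.9916]  S=[1.4579]  K=[0.4457; -0.5821; -0.4605]  nu=[0.3253]  x^+=[-2.2967, -0.3213, -1.5620]  P^+=[0.3928 0.4450 0.4152; 0.4450 2.1197 1.1392; 0.4152 1.1392 2.6825]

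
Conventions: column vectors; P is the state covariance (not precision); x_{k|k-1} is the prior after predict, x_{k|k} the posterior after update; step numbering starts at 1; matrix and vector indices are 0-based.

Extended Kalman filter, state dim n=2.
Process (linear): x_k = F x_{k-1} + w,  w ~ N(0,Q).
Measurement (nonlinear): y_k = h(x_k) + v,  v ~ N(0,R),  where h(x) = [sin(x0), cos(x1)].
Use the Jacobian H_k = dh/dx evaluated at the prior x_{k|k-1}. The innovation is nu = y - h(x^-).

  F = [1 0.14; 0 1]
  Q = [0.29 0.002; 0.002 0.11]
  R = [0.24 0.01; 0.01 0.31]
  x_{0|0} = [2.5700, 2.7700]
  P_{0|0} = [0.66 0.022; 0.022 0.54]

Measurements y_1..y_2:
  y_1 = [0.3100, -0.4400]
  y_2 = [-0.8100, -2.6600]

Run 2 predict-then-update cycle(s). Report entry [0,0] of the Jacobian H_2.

step 1: x^-=[2.9578, 2.7700]  P^-=[0.9667 0.0996; 0.0996 0.6500]  H_jac=[-0.9832 0.0000; 0.0000 -0.3631]  S=[1.1745 0.0456; 0.0456 0.3957]  K=[-0.8093 0.0018; -0.0605 -0.5895]  nu=[0.1272, 0.4918]  x^+=[2.8557, 2.4724]  P^+=[0.1976 0.0208; 0.0208 0.5049]
step 2: x^-=[3.2018, 2.4724]  P^-=[0.5033 0.0935; 0.0935 0.6149]  H_jac=[-0.9982 0.0000; 0.0000 -0.6203]  S=[0.7414 0.0679; 0.0679 0.5466]  K=[-0.6755 -0.0222; -0.0627 -0.6901]  nu=[-0.7498, -1.8757]  x^+=[3.7499, 3.8137]  P^+=[0.1626 0.0220; 0.0220 0.3459]

H_jac[0,0] = -0.9982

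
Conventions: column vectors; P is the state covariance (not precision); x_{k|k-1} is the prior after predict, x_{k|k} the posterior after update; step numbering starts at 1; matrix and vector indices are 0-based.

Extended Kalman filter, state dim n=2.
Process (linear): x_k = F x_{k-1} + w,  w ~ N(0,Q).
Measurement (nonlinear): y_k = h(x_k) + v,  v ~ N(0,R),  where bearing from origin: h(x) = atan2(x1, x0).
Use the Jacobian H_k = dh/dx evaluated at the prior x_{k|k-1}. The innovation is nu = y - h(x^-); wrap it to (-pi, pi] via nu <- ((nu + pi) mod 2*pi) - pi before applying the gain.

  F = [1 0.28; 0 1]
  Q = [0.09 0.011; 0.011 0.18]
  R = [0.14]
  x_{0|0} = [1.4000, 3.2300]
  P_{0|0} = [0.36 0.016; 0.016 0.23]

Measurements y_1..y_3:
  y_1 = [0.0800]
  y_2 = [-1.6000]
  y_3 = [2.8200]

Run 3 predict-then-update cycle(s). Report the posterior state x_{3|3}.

step 1: x^-=[2.3044, 3.2300]  P^-=[0.4770 0.0914; 0.0914 0.4100]  H_jac=[-0.2052 0.1464]  S=[0.1634]  K=[-0.5171; 0.2526]  nu=[-0.8711]  x^+=[2.7549, 3.0100]  P^+=[0.4333 0.1127; 0.1127 0.3996]
step 2: x^-=[3.5977, 3.0100]  P^-=[0.6178 0.2356; 0.2356 0.5796]  H_jac=[-0.1368 0.1635]  S=[0.1565]  K=[-0.2938; 0.3995]  nu=[-2.2967]  x^+=[4.2724, 2.0924]  P^+=[0.6043 0.2540; 0.2540 0.5546]
step 3: x^-=[4.8583, 2.0924]  P^-=[0.8800 0.4203; 0.4203 0.7346]  H_jac=[-0.0748 0.1736]  S=[0.1562]  K=[0.0459; 0.6155]  nu=[2.4133]  x^+=[4.9691, 3.5779]  P^+=[0.8796 0.4159; 0.4159 0.6754]

x_post = [4.9691, 3.5779]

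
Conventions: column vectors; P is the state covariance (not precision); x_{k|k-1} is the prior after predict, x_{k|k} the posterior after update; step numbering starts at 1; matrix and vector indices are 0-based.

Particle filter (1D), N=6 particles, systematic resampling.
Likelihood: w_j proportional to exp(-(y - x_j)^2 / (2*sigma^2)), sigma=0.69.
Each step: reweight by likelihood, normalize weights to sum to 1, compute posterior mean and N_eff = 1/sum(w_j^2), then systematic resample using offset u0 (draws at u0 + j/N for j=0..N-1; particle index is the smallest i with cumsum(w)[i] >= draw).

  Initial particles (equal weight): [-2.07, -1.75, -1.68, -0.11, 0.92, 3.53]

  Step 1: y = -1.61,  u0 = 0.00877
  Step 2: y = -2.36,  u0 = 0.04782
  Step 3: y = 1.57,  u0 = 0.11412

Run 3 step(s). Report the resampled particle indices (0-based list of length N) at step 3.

resampled_idx = [3, 3, 4, 5, 5, 5]

step 1: w=[0.2789, 0.3413, 0.3466, 0.0328, 0.0004, 0.0000]  mean=-1.7601  Neff=3.1700  idx=[0, 0, 1, 1, 2, 2]
step 2: w=[0.2074, 0.2074, 0.1532, 0.1532, 0.1394, 0.1394]  mean=-1.8632  Neff=5.8197  idx=[0, 1, 1, 2, 3, 5]
step 3: w=[0.0247, 0.0247, 0.0247, 0.2557, 0.2557, 0.4145]  mean=-1.7447  Neff=3.2844  idx=[3, 3, 4, 5, 5, 5]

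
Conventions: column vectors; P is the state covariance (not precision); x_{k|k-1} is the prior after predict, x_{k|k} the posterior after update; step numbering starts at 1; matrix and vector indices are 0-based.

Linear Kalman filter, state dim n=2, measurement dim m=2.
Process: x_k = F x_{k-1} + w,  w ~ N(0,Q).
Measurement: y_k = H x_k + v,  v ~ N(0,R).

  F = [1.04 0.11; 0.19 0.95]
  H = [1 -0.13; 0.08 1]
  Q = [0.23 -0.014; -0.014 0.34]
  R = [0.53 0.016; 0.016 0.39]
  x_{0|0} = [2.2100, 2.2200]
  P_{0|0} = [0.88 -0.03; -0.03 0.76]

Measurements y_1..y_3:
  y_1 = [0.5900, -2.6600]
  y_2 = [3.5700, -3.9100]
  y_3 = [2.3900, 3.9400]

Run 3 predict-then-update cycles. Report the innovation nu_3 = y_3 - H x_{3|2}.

innov = [0.5037, 6.2332]

step 1: x^-=[2.5426, 2.5289]  P^-=[1.1841 0.2090; 0.2090 1.0468]  S=[1.6775 0.1815; 0.1815 1.4779]  K=[0.6765 0.1225; -0.0348 0.7239]  nu=[-1.6238, -5.3923]  x^+=[0.7838, -1.3182]  P^+=[0.3643 0.0294; 0.0294 0.2794]
step 2: x^-=[0.6701, -1.1034]  P^-=[0.6342 0.1169; 0.1169 0.6160]  S=[1.1442 0.1023; 0.1023 1.0287]  K=[0.5311 0.1101; -0.0224 0.6101]  nu=[2.7564, -2.8602]  x^+=[1.8192, -2.9101]  P^+=[0.2870 0.0285; 0.0285 0.2353]
step 3: x^-=[1.5718, -2.4189]  P^-=[0.5497 0.0960; 0.0960 0.5730]  S=[1.0645 0.0805; 0.0805 0.9819]  K=[0.4970 0.1018; -0.0247 0.5934]  nu=[0.5037, 6.2332]  x^+=[2.4569, 1.2675]  P^+=[0.2685 0.0262; 0.0262 0.2289]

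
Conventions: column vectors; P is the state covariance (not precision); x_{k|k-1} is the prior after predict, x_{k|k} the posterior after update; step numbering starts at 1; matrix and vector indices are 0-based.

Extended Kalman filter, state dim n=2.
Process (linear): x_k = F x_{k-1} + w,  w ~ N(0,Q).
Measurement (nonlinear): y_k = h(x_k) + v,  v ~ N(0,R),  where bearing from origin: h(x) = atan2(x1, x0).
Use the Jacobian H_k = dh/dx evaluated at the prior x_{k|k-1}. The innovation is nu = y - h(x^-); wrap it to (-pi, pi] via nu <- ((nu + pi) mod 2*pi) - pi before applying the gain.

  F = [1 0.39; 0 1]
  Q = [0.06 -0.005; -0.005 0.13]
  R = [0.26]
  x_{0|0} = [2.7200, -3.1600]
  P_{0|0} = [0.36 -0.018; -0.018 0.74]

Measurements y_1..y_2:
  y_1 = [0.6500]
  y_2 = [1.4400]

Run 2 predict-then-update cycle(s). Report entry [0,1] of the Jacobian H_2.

H_jac[0,1] = 0.2137

step 1: x^-=[1.4876, -3.1600]  P^-=[0.5185 0.2656; 0.2656 0.8700]  H_jac=[0.2590 0.1219]  S=[0.3245]  K=[0.5137; 0.5390]  nu=[1.7808]  x^+=[2.4024, -2.2002]  P^+=[0.4329 0.1758; 0.1758 0.7757]
step 2: x^-=[1.5444, -2.2002]  P^-=[0.7479 0.4733; 0.4733 0.9057]  H_jac=[0.3045 0.2137]  S=[0.4323]  K=[0.7608; 0.7811]  nu=[2.3988]  x^+=[3.3693, -0.3265]  P^+=[0.4977 0.2164; 0.2164 0.6420]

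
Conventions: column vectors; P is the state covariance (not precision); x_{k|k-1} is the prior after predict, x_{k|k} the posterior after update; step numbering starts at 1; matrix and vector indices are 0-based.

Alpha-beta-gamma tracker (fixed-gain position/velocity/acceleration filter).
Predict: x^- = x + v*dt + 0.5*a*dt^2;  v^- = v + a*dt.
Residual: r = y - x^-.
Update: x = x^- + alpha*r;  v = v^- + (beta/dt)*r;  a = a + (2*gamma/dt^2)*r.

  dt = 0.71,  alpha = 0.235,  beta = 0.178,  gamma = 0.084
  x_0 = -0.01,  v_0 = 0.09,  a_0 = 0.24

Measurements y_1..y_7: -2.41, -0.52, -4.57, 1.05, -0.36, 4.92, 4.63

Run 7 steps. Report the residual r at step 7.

resid = 3.3630

step 1: x_pred=0.1144  r=-2.5244  x^+=-0.4788  v^+=-0.3725  a^+=-0.6013
step 2: x_pred=-0.8949  r=0.3749  x^+=-0.8068  v^+=-0.7054  a^+=-0.4764
step 3: x_pred=-1.4277  r=-3.1423  x^+=-2.1661  v^+=-1.8314  a^+=-1.5236
step 4: x_pred=-3.8505  r=4.9005  x^+=-2.6989  v^+=-1.6846  a^+=0.1096
step 5: x_pred=-3.8673  r=3.5073  x^+=-3.0431  v^+=-0.7275  a^+=1.2784
step 6: x_pred=-3.2374  r=8.1574  x^+=-1.3204  v^+=2.2253  a^+=3.9970
step 7: x_pred=1.2670  r=3.3630  x^+=2.0573  v^+=5.9063  a^+=5.1178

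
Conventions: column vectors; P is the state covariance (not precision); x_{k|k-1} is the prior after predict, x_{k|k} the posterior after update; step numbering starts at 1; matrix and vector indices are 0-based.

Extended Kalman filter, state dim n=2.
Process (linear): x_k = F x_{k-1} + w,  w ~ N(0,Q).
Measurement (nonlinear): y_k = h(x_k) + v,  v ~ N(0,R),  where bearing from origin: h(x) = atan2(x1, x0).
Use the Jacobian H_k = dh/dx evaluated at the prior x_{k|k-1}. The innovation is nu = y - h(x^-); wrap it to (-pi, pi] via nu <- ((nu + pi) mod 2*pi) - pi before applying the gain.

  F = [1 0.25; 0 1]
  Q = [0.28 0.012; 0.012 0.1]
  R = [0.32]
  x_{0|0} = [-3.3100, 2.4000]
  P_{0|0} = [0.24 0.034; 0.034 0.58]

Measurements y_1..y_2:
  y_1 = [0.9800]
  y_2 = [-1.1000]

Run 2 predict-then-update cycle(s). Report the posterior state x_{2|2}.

x_post = [0.6734, 4.2834]

step 1: x^-=[-2.7100, 2.4000]  P^-=[0.5733 0.1910; 0.1910 0.6800]  H_jac=[-0.1831 -0.2068]  S=[0.3828]  K=[-0.3775; -0.4588]  nu=[-1.4368]  x^+=[-2.1676, 3.0592]  P^+=[0.5187 0.1247; 0.1247 0.5994]
step 2: x^-=[-1.4029, 3.0592]  P^-=[0.8985 0.2866; 0.2866 0.6994]  H_jac=[-0.2701 -0.1239]  S=[0.4154]  K=[-0.6696; -0.3948]  nu=[-3.1008]  x^+=[0.6734, 4.2834]  P^+=[0.7123 0.1767; 0.1767 0.6347]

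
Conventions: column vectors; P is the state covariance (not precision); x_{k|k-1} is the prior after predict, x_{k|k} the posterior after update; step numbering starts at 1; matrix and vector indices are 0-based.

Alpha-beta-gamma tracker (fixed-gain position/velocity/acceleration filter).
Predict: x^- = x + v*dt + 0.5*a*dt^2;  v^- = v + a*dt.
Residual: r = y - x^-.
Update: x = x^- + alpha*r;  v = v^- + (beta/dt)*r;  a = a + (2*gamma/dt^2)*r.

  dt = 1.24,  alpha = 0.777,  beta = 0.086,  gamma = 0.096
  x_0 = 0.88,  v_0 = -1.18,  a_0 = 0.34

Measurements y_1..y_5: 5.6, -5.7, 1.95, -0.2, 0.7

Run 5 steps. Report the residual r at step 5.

resid = -0.6089

step 1: x_pred=-0.3218  r=5.9218  x^+=4.2794  v^+=-0.3477  a^+=1.0795
step 2: x_pred=4.6782  r=-10.3782  x^+=-3.3857  v^+=0.2711  a^+=-0.2165
step 3: x_pred=-3.2160  r=5.1660  x^+=0.7980  v^+=0.3609  a^+=0.4286
step 4: x_pred=1.5750  r=-1.7750  x^+=0.1958  v^+=0.7693  a^+=0.2070
step 5: x_pred=1.3089  r=-0.6089  x^+=0.8358  v^+=0.9837  a^+=0.1309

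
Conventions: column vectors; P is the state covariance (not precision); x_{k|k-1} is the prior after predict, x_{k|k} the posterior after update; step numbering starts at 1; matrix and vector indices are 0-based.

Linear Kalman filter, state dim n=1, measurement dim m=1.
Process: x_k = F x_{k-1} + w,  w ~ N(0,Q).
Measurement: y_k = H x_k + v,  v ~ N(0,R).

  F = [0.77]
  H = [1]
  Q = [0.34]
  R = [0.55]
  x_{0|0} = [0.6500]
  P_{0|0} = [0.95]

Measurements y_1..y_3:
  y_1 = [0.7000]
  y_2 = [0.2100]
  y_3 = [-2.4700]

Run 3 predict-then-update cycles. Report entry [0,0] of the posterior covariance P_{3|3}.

P_post[0,0] = 0.2624

step 1: x^-=[0.5005]  P^-=[0.9033]  S=[1.4533]  K=[0.6215]  nu=[0.1995]  x^+=[0.6245]  P^+=[0.3418]
step 2: x^-=[0.4809]  P^-=[0.5427]  S=[1.0927]  K=[0.4967]  nu=[-0.2709]  x^+=[0.3463]  P^+=[0.2732]
step 3: x^-=[0.2667]  P^-=[0.5020]  S=[1.0520]  K=[0.4772]  nu=[-2.7367]  x^+=[-1.0392]  P^+=[0.2624]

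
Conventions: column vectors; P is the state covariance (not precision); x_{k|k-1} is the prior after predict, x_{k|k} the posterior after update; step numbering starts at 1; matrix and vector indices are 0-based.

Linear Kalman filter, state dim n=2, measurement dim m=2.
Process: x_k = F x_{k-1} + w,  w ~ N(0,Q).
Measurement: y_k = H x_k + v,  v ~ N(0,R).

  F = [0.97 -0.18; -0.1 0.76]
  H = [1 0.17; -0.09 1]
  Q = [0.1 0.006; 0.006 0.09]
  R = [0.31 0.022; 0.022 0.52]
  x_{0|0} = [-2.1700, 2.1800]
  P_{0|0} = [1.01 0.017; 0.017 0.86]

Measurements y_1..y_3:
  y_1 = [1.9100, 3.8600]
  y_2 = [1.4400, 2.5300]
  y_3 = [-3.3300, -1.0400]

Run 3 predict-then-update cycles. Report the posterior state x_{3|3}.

x_post = [-1.3674, 1.0011]

step 1: x^-=[-2.4973, 1.8738]  P^-=[1.0722 -0.1968; -0.1968 0.5943]  S=[1.3325 -0.1672; -0.1672 1.1584]  K=[0.7616 -0.1432; -0.0057 0.5275]  nu=[4.0888, 1.7614]  x^+=[0.3644, 2.7798]  P^+=[0.2391 -0.0362; -0.0362 0.2709]
step 2: x^-=[-0.1469, 2.0762]  P^-=[0.3464 -0.0816; -0.0816 0.2544]  S=[0.6360 -0.0463; -0.0463 0.7919]  K=[0.5147 -0.1123; -0.0364 0.3284]  nu=[1.2339, 0.4406]  x^+=[0.4387, 2.1760]  P^+=[0.1626 -0.0325; -0.0325 0.1670]
step 3: x^-=[0.0338, 1.6099]  P^-=[0.2697 -0.0571; -0.0571 0.1930]  S=[0.5659 -0.0257; -0.0257 0.7255]  K=[0.4551 -0.0961; -0.0306 0.2721]  nu=[-3.6375, -2.6468]  x^+=[-1.3674, 1.0011]  P^+=[0.1436 -0.0270; -0.0270 0.1384]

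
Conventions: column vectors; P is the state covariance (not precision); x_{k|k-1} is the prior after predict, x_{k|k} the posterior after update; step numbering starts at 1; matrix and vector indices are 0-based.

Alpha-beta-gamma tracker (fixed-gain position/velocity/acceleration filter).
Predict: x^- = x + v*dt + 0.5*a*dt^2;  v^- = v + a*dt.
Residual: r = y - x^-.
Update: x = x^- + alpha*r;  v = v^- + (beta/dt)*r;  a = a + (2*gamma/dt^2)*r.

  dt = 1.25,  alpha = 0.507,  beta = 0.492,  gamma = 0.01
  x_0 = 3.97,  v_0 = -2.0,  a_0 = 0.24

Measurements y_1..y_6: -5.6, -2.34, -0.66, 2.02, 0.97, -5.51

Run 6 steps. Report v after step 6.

v_post = -1.5130

step 1: x_pred=1.6575  r=-7.2575  x^+=-2.0221  v^+=-4.5566  a^+=0.1471
step 2: x_pred=-7.6028  r=5.2628  x^+=-4.9346  v^+=-2.3012  a^+=0.2145
step 3: x_pred=-7.6435  r=6.9835  x^+=-4.1029  v^+=0.7156  a^+=0.3039
step 4: x_pred=-2.9710  r=4.9910  x^+=-0.4406  v^+=3.0599  a^+=0.3677
step 5: x_pred=3.6716  r=-2.7016  x^+=2.3019  v^+=2.4562  a^+=0.3332
step 6: x_pred=5.6324  r=-11.1424  x^+=-0.0168  v^+=-1.5130  a^+=0.1905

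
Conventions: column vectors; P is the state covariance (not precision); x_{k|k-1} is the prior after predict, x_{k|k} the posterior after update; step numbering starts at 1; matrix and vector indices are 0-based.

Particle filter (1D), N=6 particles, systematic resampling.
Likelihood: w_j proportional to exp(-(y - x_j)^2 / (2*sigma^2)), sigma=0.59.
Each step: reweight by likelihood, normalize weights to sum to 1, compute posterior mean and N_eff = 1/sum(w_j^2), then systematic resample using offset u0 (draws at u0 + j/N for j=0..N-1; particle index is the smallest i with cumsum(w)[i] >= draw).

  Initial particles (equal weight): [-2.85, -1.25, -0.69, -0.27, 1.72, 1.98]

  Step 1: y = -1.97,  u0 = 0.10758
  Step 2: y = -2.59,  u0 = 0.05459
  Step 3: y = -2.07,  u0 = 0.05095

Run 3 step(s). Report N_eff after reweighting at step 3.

N_eff = 5.9934

step 1: w=[0.3595, 0.5193, 0.1039, 0.0172, 0.0000, 0.0000]  mean=-1.7502  Neff=2.4387  idx=[0, 0, 1, 1, 1, 2]
step 2: w=[0.4431, 0.4431, 0.0370, 0.0370, 0.0370, 0.0027]  mean=-2.6664  Neff=2.5203  idx=[0, 0, 0, 1, 1, 2]
step 3: w=[0.1691, 0.1691, 0.1691, 0.1691, 0.1691, 0.1543]  mean=-2.6031  Neff=5.9934  idx=[0, 1, 2, 3, 4, 5]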